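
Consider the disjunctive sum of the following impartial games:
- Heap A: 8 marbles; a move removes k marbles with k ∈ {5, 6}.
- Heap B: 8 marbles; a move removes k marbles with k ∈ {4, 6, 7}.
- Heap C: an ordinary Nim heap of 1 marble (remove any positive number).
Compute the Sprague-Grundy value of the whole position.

2

Grundy values for heap A (subtraction set {5, 6}):
g(0) = mex{} = 0
g(1) = mex{} = 0
g(2) = mex{} = 0
g(3) = mex{} = 0
g(4) = mex{} = 0
g(5) = mex{0} = 1
g(6) = mex{0} = 1
g(7) = mex{0} = 1
g(8) = mex{0} = 1
So g(8) = 1.
For heap B, compute g(0), g(1), … with moves {4, 6, 7}:
g(0) = mex{} = 0
g(1) = mex{} = 0
g(2) = mex{} = 0
g(3) = mex{} = 0
g(4) = mex{0} = 1
g(5) = mex{0} = 1
g(6) = mex{0} = 1
g(7) = mex{0} = 1
g(8) = mex{0,1} = 2
So g(8) = 2.
Heap C is a plain Nim heap of size 1, so its Grundy value is 1.
By the Sprague-Grundy theorem, the Grundy value of a sum of independent games is the XOR of the component values.
Combined value = 1 XOR 2 XOR 1 = 2.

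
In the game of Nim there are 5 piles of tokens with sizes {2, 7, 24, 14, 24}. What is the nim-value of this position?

11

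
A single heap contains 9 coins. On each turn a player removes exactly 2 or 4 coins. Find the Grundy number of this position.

1

Build the Grundy sequence with g(k) = mex{g(k−s) : s ∈ {2, 4}, s ≤ k}:
g(0) = mex{} = 0
g(1) = mex{} = 0
g(2) = mex{0} = 1
g(3) = mex{0} = 1
g(4) = mex{0,1} = 2
g(5) = mex{0,1} = 2
g(6) = mex{1,2} = 0
g(7) = mex{1,2} = 0
g(8) = mex{0,2} = 1
g(9) = mex{0,2} = 1
So g(9) = 1.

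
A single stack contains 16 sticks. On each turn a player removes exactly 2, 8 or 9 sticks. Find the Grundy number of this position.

0

Grundy values for subtraction set {2, 8, 9}:
k:     0  1  2  3  4  5  6  7  8  9 10 11 12 13 14 15 16
g(k):  0  0  1  1  0  0  1  1  2  2  3  0  2  1  3  0  0
So g(16) = 0.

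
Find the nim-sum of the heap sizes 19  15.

Compute the nim-sum pairwise:
19 ⊕ 15 = 28

28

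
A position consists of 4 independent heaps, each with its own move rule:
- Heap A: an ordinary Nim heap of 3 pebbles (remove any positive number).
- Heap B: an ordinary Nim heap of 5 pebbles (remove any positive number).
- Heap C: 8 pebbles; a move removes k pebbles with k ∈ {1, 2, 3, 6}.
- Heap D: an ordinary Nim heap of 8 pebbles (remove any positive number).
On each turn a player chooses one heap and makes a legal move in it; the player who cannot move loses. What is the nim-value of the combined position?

14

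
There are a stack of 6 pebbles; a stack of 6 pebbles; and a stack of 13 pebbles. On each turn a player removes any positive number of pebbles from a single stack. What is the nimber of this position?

Bitwise XOR of the heap sizes:
  0110  (6)
  0110  (6)
  1101  (13)
  ----
  1101  (13)

13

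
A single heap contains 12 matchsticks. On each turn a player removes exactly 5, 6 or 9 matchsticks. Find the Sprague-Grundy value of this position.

Build the Grundy sequence with g(k) = mex{g(k−s) : s ∈ {5, 6, 9}, s ≤ k}:
k:     0  1  2  3  4  5  6  7  8  9 10 11 12
g(k):  0  0  0  0  0  1  1  1  1  1  2  2  2
So g(12) = 2.

2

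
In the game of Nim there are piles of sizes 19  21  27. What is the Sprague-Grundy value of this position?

29

Compute the nim-sum pairwise:
19 ⊕ 21 = 6
6 ⊕ 27 = 29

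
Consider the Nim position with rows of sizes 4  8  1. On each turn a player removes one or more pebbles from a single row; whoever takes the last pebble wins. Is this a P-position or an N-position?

Nim-sum: 4 ^ 8 ^ 1 = 13.
The nim-sum is 13 ≠ 0, so this is an N-position: the player to move can win.

N-position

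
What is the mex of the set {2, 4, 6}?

0

0 is not in the set, so the mex is 0.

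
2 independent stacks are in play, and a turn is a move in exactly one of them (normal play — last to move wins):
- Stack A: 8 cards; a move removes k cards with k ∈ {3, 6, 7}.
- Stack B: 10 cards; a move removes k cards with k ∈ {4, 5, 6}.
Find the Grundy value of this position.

Build the Grundy sequence for stack A with g(k) = mex{g(k−s) : s ∈ {3, 6, 7}, s ≤ k}:
k:     0  1  2  3  4  5  6  7  8
g(k):  0  0  0  1  1  1  2  2  2
So g(8) = 2.
For stack B, compute g(0), g(1), … with moves {4, 5, 6}:
g(0) = mex{} = 0
g(1) = mex{} = 0
g(2) = mex{} = 0
g(3) = mex{} = 0
g(4) = mex{0} = 1
g(5) = mex{0} = 1
g(6) = mex{0} = 1
g(7) = mex{0} = 1
g(8) = mex{0,1} = 2
g(9) = mex{0,1} = 2
g(10) = mex{1} = 0
So g(10) = 0.
The value of a disjunctive sum is the nim-sum of the parts.
Combined value = 2 ⊕ 0 = 2.

2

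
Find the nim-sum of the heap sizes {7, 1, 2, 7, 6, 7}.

Nim-sum: 7 ^ 1 ^ 2 ^ 7 ^ 6 ^ 7 = 2.

2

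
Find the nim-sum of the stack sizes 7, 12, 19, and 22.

Nim-sum: 7 ⊕ 12 ⊕ 19 ⊕ 22 = 14.

14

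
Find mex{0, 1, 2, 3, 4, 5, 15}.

6

The values 0, 1, 2, 3, 4, 5 are all present; 6 is the first non-negative integer missing from the set.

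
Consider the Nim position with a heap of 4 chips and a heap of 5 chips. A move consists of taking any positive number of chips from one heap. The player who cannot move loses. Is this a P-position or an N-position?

N-position

Nim-sum: 4 ⊕ 5 = 1.
The nim-sum is 1 ≠ 0, so this is an N-position: the player to move can win.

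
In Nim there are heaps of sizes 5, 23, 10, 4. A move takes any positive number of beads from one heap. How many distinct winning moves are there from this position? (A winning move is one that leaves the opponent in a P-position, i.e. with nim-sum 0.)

1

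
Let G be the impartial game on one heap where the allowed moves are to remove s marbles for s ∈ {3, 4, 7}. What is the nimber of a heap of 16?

Compute g(0), g(1), … for moves {3, 4, 7}:
k:     0  1  2  3  4  5  6  7  8  9 10 11 12 13 14 15 16
g(k):  0  0  0  1  1  1  2  2  2  3  0  0  0  1  1  1  2
So g(16) = 2.

2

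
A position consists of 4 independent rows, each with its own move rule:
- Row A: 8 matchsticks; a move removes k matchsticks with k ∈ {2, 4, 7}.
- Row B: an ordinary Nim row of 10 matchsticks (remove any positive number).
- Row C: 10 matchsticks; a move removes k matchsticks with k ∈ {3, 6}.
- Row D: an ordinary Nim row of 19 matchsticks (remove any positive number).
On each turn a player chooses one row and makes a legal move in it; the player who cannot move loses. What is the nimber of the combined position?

Build the Grundy sequence for row A with g(k) = mex{g(k−s) : s ∈ {2, 4, 7}, s ≤ k}:
k:     0  1  2  3  4  5  6  7  8
g(k):  0  0  1  1  2  2  0  3  1
So g(8) = 1.
Row B is a plain Nim row of size 10, so its Grundy value is 10.
Grundy values for row C (subtraction set {3, 6}):
g(0) = mex{} = 0
g(1) = mex{} = 0
g(2) = mex{} = 0
g(3) = mex{0} = 1
g(4) = mex{0} = 1
g(5) = mex{0} = 1
g(6) = mex{0,1} = 2
g(7) = mex{0,1} = 2
g(8) = mex{0,1} = 2
g(9) = mex{1,2} = 0
g(10) = mex{1,2} = 0
So g(10) = 0.
Row D is a plain Nim row of size 19, so its Grundy value is 19.
By the Sprague-Grundy theorem, the Grundy value of a sum of independent games is the XOR of the component values.
Combined value = 1 XOR 10 XOR 0 XOR 19 = 24.

24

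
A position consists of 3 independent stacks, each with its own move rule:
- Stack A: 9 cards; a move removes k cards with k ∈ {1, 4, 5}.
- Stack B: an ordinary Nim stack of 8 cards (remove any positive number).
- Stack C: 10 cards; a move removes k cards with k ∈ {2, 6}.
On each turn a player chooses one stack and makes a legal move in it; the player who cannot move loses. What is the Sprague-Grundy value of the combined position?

For stack A, compute g(0), g(1), … with moves {1, 4, 5}:
k:     0  1  2  3  4  5  6  7  8  9
g(k):  0  1  0  1  2  3  2  3  0  1
So g(9) = 1.
Stack B is a plain Nim stack of size 8, so its Grundy value is 8.
Build the Grundy sequence for stack C with g(k) = mex{g(k−s) : s ∈ {2, 6}, s ≤ k}:
k:     0  1  2  3  4  5  6  7  8  9 10
g(k):  0  0  1  1  0  0  1  1  0  0  1
So g(10) = 1.
By the Sprague-Grundy theorem, the Grundy value of a sum of independent games is the XOR of the component values.
Combined value = 1 ⊕ 8 ⊕ 1 = 8.

8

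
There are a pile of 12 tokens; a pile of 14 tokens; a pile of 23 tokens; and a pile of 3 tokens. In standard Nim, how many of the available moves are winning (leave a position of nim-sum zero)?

Bitwise XOR of the heap sizes:
  01100  (12)
  01110  (14)
  10111  (23)
  00011  (3)
  -----
  10110  (22)
The overall nim-sum is X = 22. A pile of size p has a winning move iff p XOR X < p (reduce it to p XOR X).
  12: 12 XOR 22 = 26 ≥ 12 — no move.
  14: 14 XOR 22 = 24 ≥ 14 — no move.
  23: 23 XOR 22 = 1 < 23 — winning move (to 1).
  3: 3 XOR 22 = 21 ≥ 3 — no move.
That gives 1 winning move.

1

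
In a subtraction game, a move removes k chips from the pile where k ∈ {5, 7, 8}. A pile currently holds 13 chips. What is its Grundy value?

Grundy values for subtraction set {5, 7, 8}:
g(0) = mex{} = 0
g(1) = mex{} = 0
g(2) = mex{} = 0
g(3) = mex{} = 0
g(4) = mex{} = 0
g(5) = mex{0} = 1
g(6) = mex{0} = 1
g(7) = mex{0} = 1
g(8) = mex{0} = 1
g(9) = mex{0} = 1
g(10) = mex{0,1} = 2
g(11) = mex{0,1} = 2
g(12) = mex{0,1} = 2
g(13) = mex{1} = 0
So g(13) = 0.

0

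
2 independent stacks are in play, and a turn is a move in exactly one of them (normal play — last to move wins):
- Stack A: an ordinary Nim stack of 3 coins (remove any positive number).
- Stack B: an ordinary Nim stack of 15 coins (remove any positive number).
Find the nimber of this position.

12

Stack A is a plain Nim stack of size 3, so its Grundy value is 3.
Stack B is a plain Nim stack of size 15, so its Grundy value is 15.
The value of a disjunctive sum is the nim-sum of the parts.
Combined value = 3 XOR 15 = 12.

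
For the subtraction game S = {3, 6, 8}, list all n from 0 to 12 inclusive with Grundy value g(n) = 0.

0, 1, 2, 11, 12

Grundy values for subtraction set {3, 6, 8}:
g(0) = mex{} = 0
g(1) = mex{} = 0
g(2) = mex{} = 0
g(3) = mex{0} = 1
g(4) = mex{0} = 1
g(5) = mex{0} = 1
g(6) = mex{0,1} = 2
g(7) = mex{0,1} = 2
g(8) = mex{0,1} = 2
g(9) = mex{0,1,2} = 3
g(10) = mex{0,1,2} = 3
g(11) = mex{1,2} = 0
g(12) = mex{1,2,3} = 0
The P-positions (g = 0) in 0..12 are 0, 1, 2, 11, 12.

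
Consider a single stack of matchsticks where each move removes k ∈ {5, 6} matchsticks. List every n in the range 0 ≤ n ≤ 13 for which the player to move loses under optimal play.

0, 1, 2, 3, 4, 11, 12, 13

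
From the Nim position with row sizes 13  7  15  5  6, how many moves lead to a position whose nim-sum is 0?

5

Nim-sum: 13 ^ 7 ^ 15 ^ 5 ^ 6 = 6.
The overall nim-sum is X = 6. A row of size p has a winning move iff p XOR X < p (reduce it to p XOR X).
  13: 13 XOR 6 = 11 < 13 — winning move (to 11).
  7: 7 XOR 6 = 1 < 7 — winning move (to 1).
  15: 15 XOR 6 = 9 < 15 — winning move (to 9).
  5: 5 XOR 6 = 3 < 5 — winning move (to 3).
  6: 6 XOR 6 = 0 < 6 — winning move (to 0).
That gives 5 winning moves.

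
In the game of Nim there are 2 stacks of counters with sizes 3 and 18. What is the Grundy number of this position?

17

Nim-sum: 3 ⊕ 18 = 17.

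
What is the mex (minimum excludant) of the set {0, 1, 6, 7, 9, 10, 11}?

2

The values 0, 1 are all present; 2 is the first non-negative integer missing from the set.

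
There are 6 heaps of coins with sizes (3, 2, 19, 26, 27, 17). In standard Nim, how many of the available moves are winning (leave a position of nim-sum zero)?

5

Compute the nim-sum pairwise:
3 ^ 2 = 1
1 ^ 19 = 18
18 ^ 26 = 8
8 ^ 27 = 19
19 ^ 17 = 2
The overall nim-sum is X = 2. A heap of size p has a winning move iff p XOR X < p (reduce it to p XOR X).
  3: 3 XOR 2 = 1 < 3 — winning move (to 1).
  2: 2 XOR 2 = 0 < 2 — winning move (to 0).
  19: 19 XOR 2 = 17 < 19 — winning move (to 17).
  26: 26 XOR 2 = 24 < 26 — winning move (to 24).
  27: 27 XOR 2 = 25 < 27 — winning move (to 25).
  17: 17 XOR 2 = 19 ≥ 17 — no move.
That gives 5 winning moves.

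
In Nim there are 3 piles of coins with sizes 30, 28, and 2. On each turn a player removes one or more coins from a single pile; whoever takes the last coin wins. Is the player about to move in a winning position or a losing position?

Nim-sum: 30 ⊕ 28 ⊕ 2 = 0.
The nim-sum is 0, so this is a P-position: the player to move is in a losing position under optimal play.

Losing position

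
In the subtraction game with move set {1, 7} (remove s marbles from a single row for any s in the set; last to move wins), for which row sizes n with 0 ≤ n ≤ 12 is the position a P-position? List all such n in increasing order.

0, 2, 4, 6, 8, 10, 12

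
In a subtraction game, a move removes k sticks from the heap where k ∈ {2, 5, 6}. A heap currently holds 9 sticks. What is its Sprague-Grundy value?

Grundy values for subtraction set {2, 5, 6}:
g(0) = mex{} = 0
g(1) = mex{} = 0
g(2) = mex{0} = 1
g(3) = mex{0} = 1
g(4) = mex{1} = 0
g(5) = mex{0,1} = 2
g(6) = mex{0} = 1
g(7) = mex{0,1,2} = 3
g(8) = mex{1} = 0
g(9) = mex{0,1,3} = 2
So g(9) = 2.

2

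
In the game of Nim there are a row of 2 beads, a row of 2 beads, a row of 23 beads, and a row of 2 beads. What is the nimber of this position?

21

Compute the nim-sum pairwise:
2 ⊕ 2 = 0
0 ⊕ 23 = 23
23 ⊕ 2 = 21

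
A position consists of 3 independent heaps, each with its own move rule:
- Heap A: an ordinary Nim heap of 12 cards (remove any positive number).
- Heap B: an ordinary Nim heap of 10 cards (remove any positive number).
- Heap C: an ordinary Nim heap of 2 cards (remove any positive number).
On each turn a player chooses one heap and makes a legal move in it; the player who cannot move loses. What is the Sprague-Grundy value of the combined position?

4

Heap A is a plain Nim heap of size 12, so its Grundy value is 12.
Heap B is a plain Nim heap of size 10, so its Grundy value is 10.
Heap C is a plain Nim heap of size 2, so its Grundy value is 2.
The value of a disjunctive sum is the nim-sum of the parts.
Combined value = 12 ⊕ 10 ⊕ 2 = 4.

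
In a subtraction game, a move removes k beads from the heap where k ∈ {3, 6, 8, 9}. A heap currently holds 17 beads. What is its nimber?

Compute g(0), g(1), … for moves {3, 6, 8, 9}:
k:     0  1  2  3  4  5  6  7  8  9 10 11 12 13 14 15 16 17
g(k):  0  0  0  1  1  1  2  2  2  3  3  3  0  0  0  1  1  1
So g(17) = 1.

1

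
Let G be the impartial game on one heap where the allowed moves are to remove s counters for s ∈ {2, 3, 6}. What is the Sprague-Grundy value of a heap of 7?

1

Build the Grundy sequence with g(k) = mex{g(k−s) : s ∈ {2, 3, 6}, s ≤ k}:
k:     0  1  2  3  4  5  6  7
g(k):  0  0  1  1  2  0  3  1
So g(7) = 1.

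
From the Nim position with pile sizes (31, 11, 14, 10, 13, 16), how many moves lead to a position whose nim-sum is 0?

5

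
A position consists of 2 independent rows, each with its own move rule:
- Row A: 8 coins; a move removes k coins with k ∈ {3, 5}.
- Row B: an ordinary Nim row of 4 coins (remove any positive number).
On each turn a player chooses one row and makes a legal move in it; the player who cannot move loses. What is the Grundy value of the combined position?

Build the Grundy sequence for row A with g(k) = mex{g(k−s) : s ∈ {3, 5}, s ≤ k}:
k:     0  1  2  3  4  5  6  7  8
g(k):  0  0  0  1  1  1  2  2  0
So g(8) = 0.
Row B is a plain Nim row of size 4, so its Grundy value is 4.
By the Sprague-Grundy theorem, the Grundy value of a sum of independent games is the XOR of the component values.
Combined value = 0 ⊕ 4 = 4.

4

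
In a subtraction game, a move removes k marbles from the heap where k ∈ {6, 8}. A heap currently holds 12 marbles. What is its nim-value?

2

Build the Grundy sequence with g(k) = mex{g(k−s) : s ∈ {6, 8}, s ≤ k}:
g(0) = mex{} = 0
g(1) = mex{} = 0
g(2) = mex{} = 0
g(3) = mex{} = 0
g(4) = mex{} = 0
g(5) = mex{} = 0
g(6) = mex{0} = 1
g(7) = mex{0} = 1
g(8) = mex{0} = 1
g(9) = mex{0} = 1
g(10) = mex{0} = 1
g(11) = mex{0} = 1
g(12) = mex{0,1} = 2
So g(12) = 2.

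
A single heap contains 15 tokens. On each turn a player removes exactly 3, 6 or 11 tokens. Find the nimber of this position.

2

Build the Grundy sequence with g(k) = mex{g(k−s) : s ∈ {3, 6, 11}, s ≤ k}:
k:     0  1  2  3  4  5  6  7  8  9 10 11 12 13 14 15
g(k):  0  0  0  1  1  1  2  2  2  0  0  3  1  1  0  2
So g(15) = 2.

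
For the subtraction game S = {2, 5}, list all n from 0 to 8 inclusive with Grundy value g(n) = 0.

Build the Grundy sequence with g(k) = mex{g(k−s) : s ∈ {2, 5}, s ≤ k}:
g(0) = mex{} = 0
g(1) = mex{} = 0
g(2) = mex{0} = 1
g(3) = mex{0} = 1
g(4) = mex{1} = 0
g(5) = mex{0,1} = 2
g(6) = mex{0} = 1
g(7) = mex{1,2} = 0
g(8) = mex{1} = 0
The P-positions (g = 0) in 0..8 are 0, 1, 4, 7, 8.

0, 1, 4, 7, 8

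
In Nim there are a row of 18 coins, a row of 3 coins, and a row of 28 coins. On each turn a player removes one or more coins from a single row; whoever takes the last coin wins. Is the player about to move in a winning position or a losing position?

Winning position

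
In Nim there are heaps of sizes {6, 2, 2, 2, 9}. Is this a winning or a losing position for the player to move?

Winning position

Compute the nim-sum pairwise:
6 ⊕ 2 = 4
4 ⊕ 2 = 6
6 ⊕ 2 = 4
4 ⊕ 9 = 13
The nim-sum is 13 ≠ 0, so this is an N-position: the player to move can win.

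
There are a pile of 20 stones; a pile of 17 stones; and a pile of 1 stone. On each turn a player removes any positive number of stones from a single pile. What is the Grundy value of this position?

Nim-sum: 20 ^ 17 ^ 1 = 4.

4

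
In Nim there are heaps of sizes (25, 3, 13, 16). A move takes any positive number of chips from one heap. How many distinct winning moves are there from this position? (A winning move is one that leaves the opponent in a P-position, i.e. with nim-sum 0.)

Bitwise XOR of the heap sizes:
  11001  (25)
  00011  (3)
  01101  (13)
  10000  (16)
  -----
  00111  (7)
The overall nim-sum is X = 7. A heap of size p has a winning move iff p XOR X < p (reduce it to p XOR X).
  25: 25 XOR 7 = 30 ≥ 25 — no move.
  3: 3 XOR 7 = 4 ≥ 3 — no move.
  13: 13 XOR 7 = 10 < 13 — winning move (to 10).
  16: 16 XOR 7 = 23 ≥ 16 — no move.
That gives 1 winning move.

1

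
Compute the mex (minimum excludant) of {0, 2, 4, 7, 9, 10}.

1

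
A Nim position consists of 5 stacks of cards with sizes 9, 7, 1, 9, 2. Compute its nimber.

4

Write each in binary and XOR column by column:
  1001  (9)
  0111  (7)
  0001  (1)
  1001  (9)
  0010  (2)
  ----
  0100  (4)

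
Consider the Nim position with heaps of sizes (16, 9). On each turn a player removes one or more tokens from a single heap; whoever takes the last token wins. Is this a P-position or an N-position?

Nim-sum: 16 ⊕ 9 = 25.
The nim-sum is 25 ≠ 0, so this is an N-position: the player to move can win.

N-position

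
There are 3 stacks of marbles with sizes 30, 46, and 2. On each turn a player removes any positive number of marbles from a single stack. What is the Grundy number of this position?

Compute the nim-sum pairwise:
30 XOR 46 = 48
48 XOR 2 = 50

50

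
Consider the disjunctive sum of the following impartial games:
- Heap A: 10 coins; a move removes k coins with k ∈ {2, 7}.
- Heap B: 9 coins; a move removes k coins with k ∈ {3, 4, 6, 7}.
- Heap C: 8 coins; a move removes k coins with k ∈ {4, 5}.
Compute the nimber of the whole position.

For heap A, compute g(0), g(1), … with moves {2, 7}:
k:     0  1  2  3  4  5  6  7  8  9 10
g(k):  0  0  1  1  0  0  1  1  2  0  0
So g(10) = 0.
Build the Grundy sequence for heap B with g(k) = mex{g(k−s) : s ∈ {3, 4, 6, 7}, s ≤ k}:
g(0) = mex{} = 0
g(1) = mex{} = 0
g(2) = mex{} = 0
g(3) = mex{0} = 1
g(4) = mex{0} = 1
g(5) = mex{0} = 1
g(6) = mex{0,1} = 2
g(7) = mex{0,1} = 2
g(8) = mex{0,1} = 2
g(9) = mex{0,1,2} = 3
So g(9) = 3.
Build the Grundy sequence for heap C with g(k) = mex{g(k−s) : s ∈ {4, 5}, s ≤ k}:
g(0) = mex{} = 0
g(1) = mex{} = 0
g(2) = mex{} = 0
g(3) = mex{} = 0
g(4) = mex{0} = 1
g(5) = mex{0} = 1
g(6) = mex{0} = 1
g(7) = mex{0} = 1
g(8) = mex{0,1} = 2
So g(8) = 2.
By the Sprague-Grundy theorem, the Grundy value of a sum of independent games is the XOR of the component values.
Combined value = 0 ⊕ 3 ⊕ 2 = 1.

1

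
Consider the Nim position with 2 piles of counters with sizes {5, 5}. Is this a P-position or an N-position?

P-position

Nim-sum: 5 ⊕ 5 = 0.
The nim-sum is 0, so this is a P-position: the player to move is in a losing position under optimal play.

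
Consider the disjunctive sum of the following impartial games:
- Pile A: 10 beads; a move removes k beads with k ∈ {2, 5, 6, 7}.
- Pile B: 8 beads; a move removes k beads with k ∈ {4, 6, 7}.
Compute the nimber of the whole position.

1

Build the Grundy sequence for pile A with g(k) = mex{g(k−s) : s ∈ {2, 5, 6, 7}, s ≤ k}:
g(0) = mex{} = 0
g(1) = mex{} = 0
g(2) = mex{0} = 1
g(3) = mex{0} = 1
g(4) = mex{1} = 0
g(5) = mex{0,1} = 2
g(6) = mex{0} = 1
g(7) = mex{0,1,2} = 3
g(8) = mex{0,1} = 2
g(9) = mex{0,1,3} = 2
g(10) = mex{0,1,2} = 3
So g(10) = 3.
Grundy values for pile B (subtraction set {4, 6, 7}):
g(0) = mex{} = 0
g(1) = mex{} = 0
g(2) = mex{} = 0
g(3) = mex{} = 0
g(4) = mex{0} = 1
g(5) = mex{0} = 1
g(6) = mex{0} = 1
g(7) = mex{0} = 1
g(8) = mex{0,1} = 2
So g(8) = 2.
The value of a disjunctive sum is the nim-sum of the parts.
Combined value = 3 XOR 2 = 1.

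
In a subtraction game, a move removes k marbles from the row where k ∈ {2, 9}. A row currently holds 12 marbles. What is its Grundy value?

0

Build the Grundy sequence with g(k) = mex{g(k−s) : s ∈ {2, 9}, s ≤ k}:
g(0) = mex{} = 0
g(1) = mex{} = 0
g(2) = mex{0} = 1
g(3) = mex{0} = 1
g(4) = mex{1} = 0
g(5) = mex{1} = 0
g(6) = mex{0} = 1
g(7) = mex{0} = 1
g(8) = mex{1} = 0
g(9) = mex{0,1} = 2
g(10) = mex{0} = 1
g(11) = mex{1,2} = 0
g(12) = mex{1} = 0
So g(12) = 0.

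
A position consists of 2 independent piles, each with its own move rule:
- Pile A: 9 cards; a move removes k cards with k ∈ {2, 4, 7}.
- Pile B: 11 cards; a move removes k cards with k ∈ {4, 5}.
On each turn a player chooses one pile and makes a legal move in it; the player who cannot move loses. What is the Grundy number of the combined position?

Build the Grundy sequence for pile A with g(k) = mex{g(k−s) : s ∈ {2, 4, 7}, s ≤ k}:
k:     0  1  2  3  4  5  6  7  8  9
g(k):  0  0  1  1  2  2  0  3  1  0
So g(9) = 0.
Grundy values for pile B (subtraction set {4, 5}):
g(0) = mex{} = 0
g(1) = mex{} = 0
g(2) = mex{} = 0
g(3) = mex{} = 0
g(4) = mex{0} = 1
g(5) = mex{0} = 1
g(6) = mex{0} = 1
g(7) = mex{0} = 1
g(8) = mex{0,1} = 2
g(9) = mex{1} = 0
g(10) = mex{1} = 0
g(11) = mex{1} = 0
So g(11) = 0.
The value of a disjunctive sum is the nim-sum of the parts.
Combined value = 0 ⊕ 0 = 0.

0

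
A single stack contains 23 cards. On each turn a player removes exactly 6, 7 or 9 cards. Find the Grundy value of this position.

1

Build the Grundy sequence with g(k) = mex{g(k−s) : s ∈ {6, 7, 9}, s ≤ k}:
k:     0  1  2  3  4  5  6  7  8  9 10 11 12 13 14 15 16 17 18 19 20 21 22 23
g(k):  0  0  0  0  0  0  1  1  1  1  1  1  2  2  2  0  0  0  0  0  0  1  1  1
So g(23) = 1.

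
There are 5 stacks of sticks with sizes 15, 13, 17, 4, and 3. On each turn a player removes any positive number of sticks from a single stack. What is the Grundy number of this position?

Nim-sum: 15 XOR 13 XOR 17 XOR 4 XOR 3 = 20.

20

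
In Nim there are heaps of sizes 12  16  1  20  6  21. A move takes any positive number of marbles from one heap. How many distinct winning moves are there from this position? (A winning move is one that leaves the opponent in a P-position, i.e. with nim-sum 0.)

3

Compute the nim-sum pairwise:
12 ^ 16 = 28
28 ^ 1 = 29
29 ^ 20 = 9
9 ^ 6 = 15
15 ^ 21 = 26
The overall nim-sum is X = 26. A heap of size p has a winning move iff p XOR X < p (reduce it to p XOR X).
  12: 12 XOR 26 = 22 ≥ 12 — no move.
  16: 16 XOR 26 = 10 < 16 — winning move (to 10).
  1: 1 XOR 26 = 27 ≥ 1 — no move.
  20: 20 XOR 26 = 14 < 20 — winning move (to 14).
  6: 6 XOR 26 = 28 ≥ 6 — no move.
  21: 21 XOR 26 = 15 < 21 — winning move (to 15).
That gives 3 winning moves.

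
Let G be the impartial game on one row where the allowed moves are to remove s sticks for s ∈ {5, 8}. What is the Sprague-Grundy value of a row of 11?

2

Build the Grundy sequence with g(k) = mex{g(k−s) : s ∈ {5, 8}, s ≤ k}:
g(0) = mex{} = 0
g(1) = mex{} = 0
g(2) = mex{} = 0
g(3) = mex{} = 0
g(4) = mex{} = 0
g(5) = mex{0} = 1
g(6) = mex{0} = 1
g(7) = mex{0} = 1
g(8) = mex{0} = 1
g(9) = mex{0} = 1
g(10) = mex{0,1} = 2
g(11) = mex{0,1} = 2
So g(11) = 2.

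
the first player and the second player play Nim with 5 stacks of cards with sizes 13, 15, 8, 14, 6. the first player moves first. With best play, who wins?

the first player wins

Nim-sum: 13 ^ 15 ^ 8 ^ 14 ^ 6 = 2.
The nim-sum is 2 ≠ 0, so this is an N-position: the player to move can win; the first player has a winning move.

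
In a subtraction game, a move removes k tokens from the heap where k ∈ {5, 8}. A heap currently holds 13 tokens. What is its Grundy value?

0

Grundy values for subtraction set {5, 8}:
k:     0  1  2  3  4  5  6  7  8  9 10 11 12 13
g(k):  0  0  0  0  0  1  1  1  1  1  2  2  2  0
So g(13) = 0.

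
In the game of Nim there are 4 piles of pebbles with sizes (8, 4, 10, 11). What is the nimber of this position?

Write each in binary and XOR column by column:
  1000  (8)
  0100  (4)
  1010  (10)
  1011  (11)
  ----
  1101  (13)

13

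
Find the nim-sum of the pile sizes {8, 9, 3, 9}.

11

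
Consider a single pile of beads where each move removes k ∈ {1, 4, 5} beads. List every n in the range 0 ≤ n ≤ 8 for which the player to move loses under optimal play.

0, 2, 8

Compute g(0), g(1), … for moves {1, 4, 5}:
g(0) = mex{} = 0
g(1) = mex{0} = 1
g(2) = mex{1} = 0
g(3) = mex{0} = 1
g(4) = mex{0,1} = 2
g(5) = mex{0,1,2} = 3
g(6) = mex{0,1,3} = 2
g(7) = mex{0,1,2} = 3
g(8) = mex{1,2,3} = 0
The P-positions (g = 0) in 0..8 are 0, 2, 8.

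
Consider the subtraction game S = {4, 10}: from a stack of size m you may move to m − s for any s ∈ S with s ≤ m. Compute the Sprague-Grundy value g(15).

0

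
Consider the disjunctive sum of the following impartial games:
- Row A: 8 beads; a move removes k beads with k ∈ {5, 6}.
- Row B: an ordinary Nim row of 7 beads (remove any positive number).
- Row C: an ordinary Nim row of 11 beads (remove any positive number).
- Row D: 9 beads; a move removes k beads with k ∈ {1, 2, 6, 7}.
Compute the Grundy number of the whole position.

12

Grundy values for row A (subtraction set {5, 6}):
g(0) = mex{} = 0
g(1) = mex{} = 0
g(2) = mex{} = 0
g(3) = mex{} = 0
g(4) = mex{} = 0
g(5) = mex{0} = 1
g(6) = mex{0} = 1
g(7) = mex{0} = 1
g(8) = mex{0} = 1
So g(8) = 1.
Row B is a plain Nim row of size 7, so its Grundy value is 7.
Row C is a plain Nim row of size 11, so its Grundy value is 11.
Build the Grundy sequence for row D with g(k) = mex{g(k−s) : s ∈ {1, 2, 6, 7}, s ≤ k}:
k:     0  1  2  3  4  5  6  7  8  9
g(k):  0  1  2  0  1  2  3  4  0  1
So g(9) = 1.
By the Sprague-Grundy theorem, the Grundy value of a sum of independent games is the XOR of the component values.
Combined value = 1 XOR 7 XOR 11 XOR 1 = 12.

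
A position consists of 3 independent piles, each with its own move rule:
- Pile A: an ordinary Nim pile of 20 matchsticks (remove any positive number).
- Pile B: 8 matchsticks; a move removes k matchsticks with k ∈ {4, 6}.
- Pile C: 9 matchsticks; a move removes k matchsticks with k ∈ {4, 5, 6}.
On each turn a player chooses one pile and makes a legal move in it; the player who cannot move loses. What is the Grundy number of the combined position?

20

Pile A is a plain Nim pile of size 20, so its Grundy value is 20.
For pile B, compute g(0), g(1), … with moves {4, 6}:
k:     0  1  2  3  4  5  6  7  8
g(k):  0  0  0  0  1  1  1  1  2
So g(8) = 2.
Grundy values for pile C (subtraction set {4, 5, 6}):
k:     0  1  2  3  4  5  6  7  8  9
g(k):  0  0  0  0  1  1  1  1  2  2
So g(9) = 2.
The value of a disjunctive sum is the nim-sum of the parts.
Combined value = 20 ⊕ 2 ⊕ 2 = 20.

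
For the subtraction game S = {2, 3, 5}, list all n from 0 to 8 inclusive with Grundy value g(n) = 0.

0, 1, 7, 8

Build the Grundy sequence with g(k) = mex{g(k−s) : s ∈ {2, 3, 5}, s ≤ k}:
g(0) = mex{} = 0
g(1) = mex{} = 0
g(2) = mex{0} = 1
g(3) = mex{0} = 1
g(4) = mex{0,1} = 2
g(5) = mex{0,1} = 2
g(6) = mex{0,1,2} = 3
g(7) = mex{1,2} = 0
g(8) = mex{1,2,3} = 0
The P-positions (g = 0) in 0..8 are 0, 1, 7, 8.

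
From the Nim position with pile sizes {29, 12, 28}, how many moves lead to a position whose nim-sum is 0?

Write each in binary and XOR column by column:
  11101  (29)
  01100  (12)
  11100  (28)
  -----
  01101  (13)
The overall nim-sum is X = 13. A pile of size p has a winning move iff p XOR X < p (reduce it to p XOR X).
  29: 29 XOR 13 = 16 < 29 — winning move (to 16).
  12: 12 XOR 13 = 1 < 12 — winning move (to 1).
  28: 28 XOR 13 = 17 < 28 — winning move (to 17).
That gives 3 winning moves.

3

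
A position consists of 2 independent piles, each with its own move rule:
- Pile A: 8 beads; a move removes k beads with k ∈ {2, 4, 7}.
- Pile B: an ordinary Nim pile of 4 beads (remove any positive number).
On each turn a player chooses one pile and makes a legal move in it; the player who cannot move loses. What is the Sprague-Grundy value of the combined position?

Grundy values for pile A (subtraction set {2, 4, 7}):
g(0) = mex{} = 0
g(1) = mex{} = 0
g(2) = mex{0} = 1
g(3) = mex{0} = 1
g(4) = mex{0,1} = 2
g(5) = mex{0,1} = 2
g(6) = mex{1,2} = 0
g(7) = mex{0,1,2} = 3
g(8) = mex{0,2} = 1
So g(8) = 1.
Pile B is a plain Nim pile of size 4, so its Grundy value is 4.
By the Sprague-Grundy theorem, the Grundy value of a sum of independent games is the XOR of the component values.
Combined value = 1 ⊕ 4 = 5.

5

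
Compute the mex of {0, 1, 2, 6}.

3

The values 0, 1, 2 are all present; 3 is the first non-negative integer missing from the set.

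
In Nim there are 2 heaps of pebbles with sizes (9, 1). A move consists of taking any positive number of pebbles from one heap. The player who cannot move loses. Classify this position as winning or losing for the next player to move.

Winning position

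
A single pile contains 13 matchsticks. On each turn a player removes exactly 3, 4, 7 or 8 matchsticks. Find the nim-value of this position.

0

Build the Grundy sequence with g(k) = mex{g(k−s) : s ∈ {3, 4, 7, 8}, s ≤ k}:
g(0) = mex{} = 0
g(1) = mex{} = 0
g(2) = mex{} = 0
g(3) = mex{0} = 1
g(4) = mex{0} = 1
g(5) = mex{0} = 1
g(6) = mex{0,1} = 2
g(7) = mex{0,1} = 2
g(8) = mex{0,1} = 2
g(9) = mex{0,1,2} = 3
g(10) = mex{0,1,2} = 3
g(11) = mex{1,2} = 0
g(12) = mex{1,2,3} = 0
g(13) = mex{1,2,3} = 0
So g(13) = 0.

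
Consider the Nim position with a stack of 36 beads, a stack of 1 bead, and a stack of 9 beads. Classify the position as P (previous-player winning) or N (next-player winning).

Compute the nim-sum pairwise:
36 ⊕ 1 = 37
37 ⊕ 9 = 44
The nim-sum is 44 ≠ 0, so this is an N-position: the player to move can win.

N-position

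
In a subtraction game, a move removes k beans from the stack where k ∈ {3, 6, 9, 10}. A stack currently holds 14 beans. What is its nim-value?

0

Compute g(0), g(1), … for moves {3, 6, 9, 10}:
k:     0  1  2  3  4  5  6  7  8  9 10 11 12 13 14
g(k):  0  0  0  1  1  1  2  2  2  3  3  3  4  0  0
So g(14) = 0.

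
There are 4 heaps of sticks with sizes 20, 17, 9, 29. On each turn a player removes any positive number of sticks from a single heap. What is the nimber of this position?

17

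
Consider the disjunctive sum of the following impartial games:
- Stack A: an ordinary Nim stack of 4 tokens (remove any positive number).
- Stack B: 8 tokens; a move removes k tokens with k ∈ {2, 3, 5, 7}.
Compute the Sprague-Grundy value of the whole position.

0

Stack A is a plain Nim stack of size 4, so its Grundy value is 4.
Build the Grundy sequence for stack B with g(k) = mex{g(k−s) : s ∈ {2, 3, 5, 7}, s ≤ k}:
g(0) = mex{} = 0
g(1) = mex{} = 0
g(2) = mex{0} = 1
g(3) = mex{0} = 1
g(4) = mex{0,1} = 2
g(5) = mex{0,1} = 2
g(6) = mex{0,1,2} = 3
g(7) = mex{0,1,2} = 3
g(8) = mex{0,1,2,3} = 4
So g(8) = 4.
By the Sprague-Grundy theorem, the Grundy value of a sum of independent games is the XOR of the component values.
Combined value = 4 XOR 4 = 0.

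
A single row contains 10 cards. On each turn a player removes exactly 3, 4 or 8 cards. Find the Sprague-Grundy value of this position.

Compute g(0), g(1), … for moves {3, 4, 8}:
g(0) = mex{} = 0
g(1) = mex{} = 0
g(2) = mex{} = 0
g(3) = mex{0} = 1
g(4) = mex{0} = 1
g(5) = mex{0} = 1
g(6) = mex{0,1} = 2
g(7) = mex{1} = 0
g(8) = mex{0,1} = 2
g(9) = mex{0,1,2} = 3
g(10) = mex{0,2} = 1
So g(10) = 1.

1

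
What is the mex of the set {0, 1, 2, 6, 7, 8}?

3

The values 0, 1, 2 are all present; 3 is the first non-negative integer missing from the set.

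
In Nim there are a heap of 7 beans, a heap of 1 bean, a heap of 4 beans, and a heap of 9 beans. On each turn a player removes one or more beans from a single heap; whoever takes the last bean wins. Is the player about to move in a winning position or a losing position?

Compute the nim-sum pairwise:
7 ^ 1 = 6
6 ^ 4 = 2
2 ^ 9 = 11
The nim-sum is 11 ≠ 0, so this is an N-position: the player to move can win.

Winning position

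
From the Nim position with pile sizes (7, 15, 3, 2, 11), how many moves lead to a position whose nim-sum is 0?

5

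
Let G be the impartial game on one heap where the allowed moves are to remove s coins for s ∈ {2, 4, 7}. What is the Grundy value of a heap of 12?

Compute g(0), g(1), … for moves {2, 4, 7}:
g(0) = mex{} = 0
g(1) = mex{} = 0
g(2) = mex{0} = 1
g(3) = mex{0} = 1
g(4) = mex{0,1} = 2
g(5) = mex{0,1} = 2
g(6) = mex{1,2} = 0
g(7) = mex{0,1,2} = 3
g(8) = mex{0,2} = 1
g(9) = mex{1,2,3} = 0
g(10) = mex{0,1} = 2
g(11) = mex{0,2,3} = 1
g(12) = mex{1,2} = 0
So g(12) = 0.

0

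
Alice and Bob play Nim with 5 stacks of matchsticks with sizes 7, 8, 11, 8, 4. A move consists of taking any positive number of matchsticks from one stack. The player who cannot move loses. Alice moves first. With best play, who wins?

Alice wins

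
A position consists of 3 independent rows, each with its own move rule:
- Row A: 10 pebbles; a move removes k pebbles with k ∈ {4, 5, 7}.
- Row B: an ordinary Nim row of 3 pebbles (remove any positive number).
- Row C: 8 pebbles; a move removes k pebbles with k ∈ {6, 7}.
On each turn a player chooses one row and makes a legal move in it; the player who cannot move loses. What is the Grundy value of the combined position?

0

Grundy values for row A (subtraction set {4, 5, 7}):
k:     0  1  2  3  4  5  6  7  8  9 10
g(k):  0  0  0  0  1  1  1  1  2  2  2
So g(10) = 2.
Row B is a plain Nim row of size 3, so its Grundy value is 3.
Grundy values for row C (subtraction set {6, 7}):
g(0) = mex{} = 0
g(1) = mex{} = 0
g(2) = mex{} = 0
g(3) = mex{} = 0
g(4) = mex{} = 0
g(5) = mex{} = 0
g(6) = mex{0} = 1
g(7) = mex{0} = 1
g(8) = mex{0} = 1
So g(8) = 1.
The value of a disjunctive sum is the nim-sum of the parts.
Combined value = 2 XOR 3 XOR 1 = 0.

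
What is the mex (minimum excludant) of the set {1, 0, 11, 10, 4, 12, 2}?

The values 0, 1, 2 are all present; 3 is the first non-negative integer missing from the set.

3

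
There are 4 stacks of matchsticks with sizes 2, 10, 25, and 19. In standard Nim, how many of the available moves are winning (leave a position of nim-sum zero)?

Nim-sum: 2 ^ 10 ^ 25 ^ 19 = 2.
The overall nim-sum is X = 2. A stack of size p has a winning move iff p XOR X < p (reduce it to p XOR X).
  2: 2 XOR 2 = 0 < 2 — winning move (to 0).
  10: 10 XOR 2 = 8 < 10 — winning move (to 8).
  25: 25 XOR 2 = 27 ≥ 25 — no move.
  19: 19 XOR 2 = 17 < 19 — winning move (to 17).
That gives 3 winning moves.

3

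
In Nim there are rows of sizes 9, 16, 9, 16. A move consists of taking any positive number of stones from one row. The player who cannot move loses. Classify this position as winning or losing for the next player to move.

Losing position

Compute the nim-sum pairwise:
9 ⊕ 16 = 25
25 ⊕ 9 = 16
16 ⊕ 16 = 0
The nim-sum is 0, so this is a P-position: the player to move is in a losing position under optimal play.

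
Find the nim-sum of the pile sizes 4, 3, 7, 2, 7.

5

Bitwise XOR of the heap sizes:
  100  (4)
  011  (3)
  111  (7)
  010  (2)
  111  (7)
  ---
  101  (5)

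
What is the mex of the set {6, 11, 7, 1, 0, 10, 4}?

The values 0, 1 are all present; 2 is the first non-negative integer missing from the set.

2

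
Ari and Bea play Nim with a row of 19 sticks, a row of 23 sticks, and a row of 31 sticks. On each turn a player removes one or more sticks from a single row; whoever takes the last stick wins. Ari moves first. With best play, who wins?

Nim-sum: 19 XOR 23 XOR 31 = 27.
The nim-sum is 27 ≠ 0, so this is an N-position: the player to move can win; Ari has a winning move.

Ari wins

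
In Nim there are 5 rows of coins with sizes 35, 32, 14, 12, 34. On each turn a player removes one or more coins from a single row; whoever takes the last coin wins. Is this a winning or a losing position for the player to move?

Winning position

Nim-sum: 35 ^ 32 ^ 14 ^ 12 ^ 34 = 35.
The nim-sum is 35 ≠ 0, so this is an N-position: the player to move can win.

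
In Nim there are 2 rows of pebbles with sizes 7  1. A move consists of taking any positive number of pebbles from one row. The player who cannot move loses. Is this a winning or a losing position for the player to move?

Compute the nim-sum pairwise:
7 ⊕ 1 = 6
The nim-sum is 6 ≠ 0, so this is an N-position: the player to move can win.

Winning position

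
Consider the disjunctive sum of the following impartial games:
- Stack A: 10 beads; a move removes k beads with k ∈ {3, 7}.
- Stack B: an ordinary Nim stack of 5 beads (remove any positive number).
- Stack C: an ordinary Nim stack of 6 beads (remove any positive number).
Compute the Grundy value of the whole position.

3

Grundy values for stack A (subtraction set {3, 7}):
g(0) = mex{} = 0
g(1) = mex{} = 0
g(2) = mex{} = 0
g(3) = mex{0} = 1
g(4) = mex{0} = 1
g(5) = mex{0} = 1
g(6) = mex{1} = 0
g(7) = mex{0,1} = 2
g(8) = mex{0,1} = 2
g(9) = mex{0} = 1
g(10) = mex{1,2} = 0
So g(10) = 0.
Stack B is a plain Nim stack of size 5, so its Grundy value is 5.
Stack C is a plain Nim stack of size 6, so its Grundy value is 6.
By the Sprague-Grundy theorem, the Grundy value of a sum of independent games is the XOR of the component values.
Combined value = 0 ⊕ 5 ⊕ 6 = 3.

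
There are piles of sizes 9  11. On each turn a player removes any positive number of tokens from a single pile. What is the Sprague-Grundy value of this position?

Nim-sum: 9 ⊕ 11 = 2.

2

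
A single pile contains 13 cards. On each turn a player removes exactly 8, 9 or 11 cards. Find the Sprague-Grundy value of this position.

1

Build the Grundy sequence with g(k) = mex{g(k−s) : s ∈ {8, 9, 11}, s ≤ k}:
k:     0  1  2  3  4  5  6  7  8  9 10 11 12 13
g(k):  0  0  0  0  0  0  0  0  1  1  1  1  1  1
So g(13) = 1.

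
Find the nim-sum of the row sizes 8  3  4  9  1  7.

Nim-sum: 8 ^ 3 ^ 4 ^ 9 ^ 1 ^ 7 = 0.

0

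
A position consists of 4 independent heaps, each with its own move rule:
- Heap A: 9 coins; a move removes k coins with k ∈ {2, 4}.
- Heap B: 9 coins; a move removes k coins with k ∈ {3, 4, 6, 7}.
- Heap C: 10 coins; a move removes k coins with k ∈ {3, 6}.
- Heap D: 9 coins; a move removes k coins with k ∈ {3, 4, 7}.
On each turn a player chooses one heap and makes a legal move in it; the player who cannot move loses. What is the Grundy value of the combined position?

1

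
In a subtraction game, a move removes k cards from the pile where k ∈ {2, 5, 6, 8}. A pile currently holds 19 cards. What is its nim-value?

2

Build the Grundy sequence with g(k) = mex{g(k−s) : s ∈ {2, 5, 6, 8}, s ≤ k}:
k:     0  1  2  3  4  5  6  7  8  9 10 11 12 13 14 15 16 17 18 19
g(k):  0  0  1  1  0  2  1  3  2  2  3  0  2  1  0  0  1  1  0  2
So g(19) = 2.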